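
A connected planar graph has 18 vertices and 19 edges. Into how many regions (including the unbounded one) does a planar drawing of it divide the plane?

Euler's formula for a connected plane graph: V − E + F = 2, so F = 2 − 18 + 19 = 3.

3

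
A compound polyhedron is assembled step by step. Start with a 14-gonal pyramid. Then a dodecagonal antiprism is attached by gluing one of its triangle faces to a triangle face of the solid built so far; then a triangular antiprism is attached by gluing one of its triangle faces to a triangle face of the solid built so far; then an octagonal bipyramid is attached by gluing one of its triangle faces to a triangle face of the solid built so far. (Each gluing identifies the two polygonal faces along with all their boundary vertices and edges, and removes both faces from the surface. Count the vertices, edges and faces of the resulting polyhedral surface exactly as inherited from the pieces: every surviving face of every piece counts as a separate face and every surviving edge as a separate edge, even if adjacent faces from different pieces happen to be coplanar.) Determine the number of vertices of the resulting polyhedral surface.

A 14-gonal pyramid: V=15, E=28, F=15.
Attach a dodecagonal antiprism (V=24, E=48, F=26) along a 3-gon: merge 3 vertices and 3 edges, delete both glued faces → V=36, E=73, F=39.
Attach a triangular antiprism (V=6, E=12, F=8) along a 3-gon: merge 3 vertices and 3 edges, delete both glued faces → V=39, E=82, F=45.
Attach an octagonal bipyramid (V=10, E=24, F=16) along a 3-gon: merge 3 vertices and 3 edges, delete both glued faces → V=46, E=103, F=59.
Check: V − E + F = 46 − 103 + 59 = 2.

46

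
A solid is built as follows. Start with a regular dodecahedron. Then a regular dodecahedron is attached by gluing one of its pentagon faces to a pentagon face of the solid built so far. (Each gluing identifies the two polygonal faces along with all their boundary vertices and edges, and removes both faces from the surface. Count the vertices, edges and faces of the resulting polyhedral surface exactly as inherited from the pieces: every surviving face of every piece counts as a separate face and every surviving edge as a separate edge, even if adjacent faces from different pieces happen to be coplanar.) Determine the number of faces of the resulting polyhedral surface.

A regular dodecahedron: V=20, E=30, F=12.
Attach a regular dodecahedron (V=20, E=30, F=12) along a 5-gon: merge 5 vertices and 5 edges, delete both glued faces → V=35, E=55, F=22.
Check: V − E + F = 35 − 55 + 22 = 2.

22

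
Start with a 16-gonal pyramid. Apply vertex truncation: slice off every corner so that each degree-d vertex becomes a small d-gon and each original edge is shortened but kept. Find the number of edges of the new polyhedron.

96

The base solid has V = 17, E = 32, F = 17.
Truncation replaces each original edge-end by a new vertex, so V′ = 2E = 64.
Each original edge survives, and each old vertex of degree d contributes d new edges; summing degrees gives Σd = 2E, so E′ = E + 2E = 3E = 96.
Each original face survives and each original vertex becomes one new face: F′ = F + V = 34.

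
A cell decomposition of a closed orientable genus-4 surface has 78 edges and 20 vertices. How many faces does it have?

52

For a closed orientable surface of genus 4, χ = 2 − 2·4 = -6.
F = -6 − V + E = -6 − 20 + 78 = 52.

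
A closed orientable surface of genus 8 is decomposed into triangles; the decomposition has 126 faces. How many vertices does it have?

49

χ = 2 − 2·8 = -14, and every face is a triangle so 3F = 2E.
E = 3·126/2 = 189. Then V = -14 + E − F = -14 + 189 − 126 = 49.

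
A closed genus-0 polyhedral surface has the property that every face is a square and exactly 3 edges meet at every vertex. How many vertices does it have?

8

Each face has 4 edges and each edge borders two faces, so 2E = 4F.
Each vertex has degree 3, so 3V = 2E and hence V = 4F/3.
Euler: V − E + F = 2 ⇒ (4F/3) − (4F/2) + F = 2.
Multiply by 6: (8 − 12 + 6)F = 12, i.e. 2F = 12.
So F = 6, E = 4·6/2 = 12, V = 4·6/3 = 8.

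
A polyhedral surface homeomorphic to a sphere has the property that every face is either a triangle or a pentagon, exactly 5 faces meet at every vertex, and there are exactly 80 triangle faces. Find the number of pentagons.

12

Let x be the number of pentagons; then F = 80 + x.
Edge–face incidences: 2E = 3·80 + 5·x = 240 + 5x.
Every vertex has degree 5, so 5V = 2E.
Euler: V − E + F = 2 ⇒ (2E)/5 − E + (80 + x) = 2.
Multiply by 10: 2·(2E) − 5·(2E) + 10·(80 + x) = 20, i.e. 800 + 10x − 3·(240 + 5x) = 20.
Collecting terms: −5x + 80 = 20, so −5x = −60, so x = 12.
Then 2E = 240 + 5·12 = 300, so E = 150, V = 2E/5 = 60, F = 80 + 12 = 92.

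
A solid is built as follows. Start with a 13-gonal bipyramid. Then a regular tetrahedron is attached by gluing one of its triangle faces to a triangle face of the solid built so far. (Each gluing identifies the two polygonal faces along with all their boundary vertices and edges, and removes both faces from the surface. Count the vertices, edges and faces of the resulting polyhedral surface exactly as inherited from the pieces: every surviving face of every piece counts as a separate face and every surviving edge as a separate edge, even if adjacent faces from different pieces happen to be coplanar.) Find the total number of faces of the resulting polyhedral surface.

A 13-gonal bipyramid: V=15, E=39, F=26.
Attach a regular tetrahedron (V=4, E=6, F=4) along a 3-gon: merge 3 vertices and 3 edges, delete both glued faces → V=16, E=42, F=28.
Check: V − E + F = 16 − 42 + 28 = 2.

28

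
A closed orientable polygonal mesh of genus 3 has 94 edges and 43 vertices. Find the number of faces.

47

For a closed orientable surface of genus 3, χ = 2 − 2·3 = -4.
F = -4 − V + E = -4 − 43 + 94 = 47.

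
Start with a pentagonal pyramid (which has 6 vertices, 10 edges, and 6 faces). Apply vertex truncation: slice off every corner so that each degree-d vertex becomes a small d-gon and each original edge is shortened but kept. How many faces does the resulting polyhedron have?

12

Truncation replaces each original edge-end by a new vertex, so V′ = 2E = 20.
Each original edge survives, and each old vertex of degree d contributes d new edges; summing degrees gives Σd = 2E, so E′ = E + 2E = 3E = 30.
Each original face survives and each original vertex becomes one new face: F′ = F + V = 12.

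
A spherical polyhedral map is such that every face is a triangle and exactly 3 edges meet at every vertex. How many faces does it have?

Each face has 3 edges and each edge borders two faces, so 2E = 3F.
Each vertex has degree 3, so 3V = 2E and hence V = 3F/3.
Euler: V − E + F = 2 ⇒ (3F/3) − (3F/2) + F = 2.
Multiply by 6: (6 − 9 + 6)F = 12, i.e. 3F = 12.
So F = 4, E = 3·4/2 = 6, V = 3·4/3 = 4.

4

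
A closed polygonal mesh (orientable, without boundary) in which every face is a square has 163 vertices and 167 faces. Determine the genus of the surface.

Every face is a square, so 2E = 4·167 = 668, giving E = 334.
χ = V − E + F = 163 − 334 + 167 = -4.
For a closed orientable surface χ = 2 − 2g, so g = (2 − (-4))/2 = 3.

3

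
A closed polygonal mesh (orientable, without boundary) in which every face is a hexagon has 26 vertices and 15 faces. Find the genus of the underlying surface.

Every face is a hexagon, so 2E = 6·15 = 90, giving E = 45.
χ = V − E + F = 26 − 45 + 15 = -4.
For a closed orientable surface χ = 2 − 2g, so g = (2 − (-4))/2 = 3.

3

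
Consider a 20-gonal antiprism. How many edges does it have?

An antiprism on an n-gon has two n-gon caps and 2n triangles: V = 2·20 = 40, E = 4·20 = 80, F = 2·20 + 2 = 42.
Check: V − E + F = 40 − 80 + 42 = 2.

80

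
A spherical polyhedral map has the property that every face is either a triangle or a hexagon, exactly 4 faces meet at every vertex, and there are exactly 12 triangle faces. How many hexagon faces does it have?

Let x be the number of hexagons; then F = 12 + x.
Edge–face incidences: 2E = 3·12 + 6·x = 36 + 6x.
Every vertex has degree 4, so 4V = 2E.
Euler: V − E + F = 2 ⇒ (2E)/4 − E + (12 + x) = 2.
Multiply by 8: 2·(2E) − 4·(2E) + 8·(12 + x) = 16, i.e. 96 + 8x − 2·(36 + 6x) = 16.
Collecting terms: −4x + 24 = 16, so −4x = −8, so x = 2.
Then 2E = 36 + 6·2 = 48, so E = 24, V = 2E/4 = 12, F = 12 + 2 = 14.

2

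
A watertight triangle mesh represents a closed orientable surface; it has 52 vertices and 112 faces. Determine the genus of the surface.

3

Every face is a triangle, so 2E = 3·112 = 336, giving E = 168.
χ = V − E + F = 52 − 168 + 112 = -4.
For a closed orientable surface χ = 2 − 2g, so g = (2 − (-4))/2 = 3.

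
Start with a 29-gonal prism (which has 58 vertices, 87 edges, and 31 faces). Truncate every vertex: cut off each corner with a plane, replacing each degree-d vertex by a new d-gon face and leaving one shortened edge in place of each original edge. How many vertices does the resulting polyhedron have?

174

Truncation replaces each original edge-end by a new vertex, so V′ = 2E = 174.
Each original edge survives, and each old vertex of degree d contributes d new edges; summing degrees gives Σd = 2E, so E′ = E + 2E = 3E = 261.
Each original face survives and each original vertex becomes one new face: F′ = F + V = 89.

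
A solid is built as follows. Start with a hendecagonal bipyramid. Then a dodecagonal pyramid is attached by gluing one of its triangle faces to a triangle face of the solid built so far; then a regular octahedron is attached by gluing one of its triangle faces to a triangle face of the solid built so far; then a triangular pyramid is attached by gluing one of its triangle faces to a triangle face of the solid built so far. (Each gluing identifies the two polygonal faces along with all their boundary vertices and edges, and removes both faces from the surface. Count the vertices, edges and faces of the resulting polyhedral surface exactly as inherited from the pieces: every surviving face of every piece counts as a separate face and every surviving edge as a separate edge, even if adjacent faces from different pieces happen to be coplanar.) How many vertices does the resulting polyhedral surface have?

A hendecagonal bipyramid: V=13, E=33, F=22.
Attach a dodecagonal pyramid (V=13, E=24, F=13) along a 3-gon: merge 3 vertices and 3 edges, delete both glued faces → V=23, E=54, F=33.
Attach a regular octahedron (V=6, E=12, F=8) along a 3-gon: merge 3 vertices and 3 edges, delete both glued faces → V=26, E=63, F=39.
Attach a triangular pyramid (V=4, E=6, F=4) along a 3-gon: merge 3 vertices and 3 edges, delete both glued faces → V=27, E=66, F=41.
Check: V − E + F = 27 − 66 + 41 = 2.

27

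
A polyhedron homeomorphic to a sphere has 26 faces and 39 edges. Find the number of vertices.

Here V − E + F = 2.
V = 2 + E − F = 2 + 39 − 26 = 15.

15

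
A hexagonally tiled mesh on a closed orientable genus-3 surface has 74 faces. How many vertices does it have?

χ = 2 − 2·3 = -4, and every face is a hexagon so 6F = 2E.
E = 6·74/2 = 222. Then V = -4 + E − F = -4 + 222 − 74 = 144.

144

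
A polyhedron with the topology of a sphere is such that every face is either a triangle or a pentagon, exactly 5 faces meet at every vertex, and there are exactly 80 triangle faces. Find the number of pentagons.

Let x be the number of pentagons; then F = 80 + x.
Edge–face incidences: 2E = 3·80 + 5·x = 240 + 5x.
Every vertex has degree 5, so 5V = 2E.
Euler: V − E + F = 2 ⇒ (2E)/5 − E + (80 + x) = 2.
Multiply by 10: 2·(2E) − 5·(2E) + 10·(80 + x) = 20, i.e. 800 + 10x − 3·(240 + 5x) = 20.
Collecting terms: −5x + 80 = 20, so −5x = −60, so x = 12.
Then 2E = 240 + 5·12 = 300, so E = 150, V = 2E/5 = 60, F = 80 + 12 = 92.

12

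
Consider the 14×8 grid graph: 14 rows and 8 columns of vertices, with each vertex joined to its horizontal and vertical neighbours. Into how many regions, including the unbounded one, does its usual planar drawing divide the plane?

The grid has V = 14·8 = 112 vertices and E = 14·7 + 8·13 = 202 edges.
F = 2 − V + E = 2 − 112 + 202 = 92.

92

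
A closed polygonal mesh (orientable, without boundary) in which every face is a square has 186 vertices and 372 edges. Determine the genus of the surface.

Every face is a square and each edge borders two faces, so 4F = 2·372, giving F = 186.
χ = V − E + F = 186 − 372 + 186 = 0.
For a closed orientable surface χ = 2 − 2g, so g = (2 − (0))/2 = 1.

1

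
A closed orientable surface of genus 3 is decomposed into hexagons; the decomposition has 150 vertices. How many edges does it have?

231

χ = 2 − 2·3 = -4, and every face is a hexagon so 6F = 2E.
V − E + F = -4 with E = 6F/2 gives 150 − (6/2 − 1)·F = -4, so F = 77 and E = 231.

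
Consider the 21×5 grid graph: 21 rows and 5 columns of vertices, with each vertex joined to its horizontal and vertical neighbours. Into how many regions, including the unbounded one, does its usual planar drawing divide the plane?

81

The grid has V = 21·5 = 105 vertices and E = 21·4 + 5·20 = 184 edges.
F = 2 − V + E = 2 − 105 + 184 = 81.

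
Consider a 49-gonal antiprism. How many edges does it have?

An antiprism on an n-gon has two n-gon caps and 2n triangles: V = 2·49 = 98, E = 4·49 = 196, F = 2·49 + 2 = 100.
Check: V − E + F = 98 − 196 + 100 = 2.

196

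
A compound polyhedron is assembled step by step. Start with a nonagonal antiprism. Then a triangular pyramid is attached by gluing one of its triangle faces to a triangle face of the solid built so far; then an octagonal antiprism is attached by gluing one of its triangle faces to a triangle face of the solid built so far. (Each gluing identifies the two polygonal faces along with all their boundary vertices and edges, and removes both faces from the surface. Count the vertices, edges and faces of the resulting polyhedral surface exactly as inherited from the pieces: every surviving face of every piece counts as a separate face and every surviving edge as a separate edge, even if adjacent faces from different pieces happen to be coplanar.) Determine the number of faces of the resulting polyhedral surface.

38

A nonagonal antiprism: V=18, E=36, F=20.
Attach a triangular pyramid (V=4, E=6, F=4) along a 3-gon: merge 3 vertices and 3 edges, delete both glued faces → V=19, E=39, F=22.
Attach an octagonal antiprism (V=16, E=32, F=18) along a 3-gon: merge 3 vertices and 3 edges, delete both glued faces → V=32, E=68, F=38.
Check: V − E + F = 32 − 68 + 38 = 2.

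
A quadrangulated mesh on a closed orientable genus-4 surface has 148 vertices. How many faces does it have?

χ = 2 − 2·4 = -6, and every face is a square so 4F = 2E.
V − E + F = -6 with E = 4F/2 gives 148 − (4/2 − 1)·F = -6, so F = 154 and E = 308.

154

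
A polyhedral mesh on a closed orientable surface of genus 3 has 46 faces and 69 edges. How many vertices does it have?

19

For a closed orientable surface of genus 3, χ = 2 − 2·3 = -4.
V = -4 + E − F = -4 + 69 − 46 = 19.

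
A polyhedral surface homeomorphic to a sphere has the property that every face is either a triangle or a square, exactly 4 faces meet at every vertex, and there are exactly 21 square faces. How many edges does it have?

54

Let x be the number of triangles; then F = 21 + x.
Edge–face incidences: 2E = 4·21 + 3·x = 84 + 3x.
Every vertex has degree 4, so 4V = 2E.
Euler: V − E + F = 2 ⇒ (2E)/4 − E + (21 + x) = 2.
Multiply by 8: 2·(2E) − 4·(2E) + 8·(21 + x) = 16, i.e. 168 + 8x − 2·(84 + 3x) = 16.
Collecting terms: 2x = 16, so x = 8.
Then 2E = 84 + 3·8 = 108, so E = 54, V = 2E/4 = 27, F = 21 + 8 = 29.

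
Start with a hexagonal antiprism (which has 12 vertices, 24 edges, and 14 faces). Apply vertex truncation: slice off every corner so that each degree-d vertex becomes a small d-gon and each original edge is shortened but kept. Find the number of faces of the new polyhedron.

Truncation replaces each original edge-end by a new vertex, so V′ = 2E = 48.
Each original edge survives, and each old vertex of degree d contributes d new edges; summing degrees gives Σd = 2E, so E′ = E + 2E = 3E = 72.
Each original face survives and each original vertex becomes one new face: F′ = F + V = 26.

26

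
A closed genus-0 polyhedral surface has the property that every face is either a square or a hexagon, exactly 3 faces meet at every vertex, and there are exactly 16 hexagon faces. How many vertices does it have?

Let x be the number of squares; then F = 16 + x.
Edge–face incidences: 2E = 6·16 + 4·x = 96 + 4x.
Every vertex has degree 3, so 3V = 2E.
Euler: V − E + F = 2 ⇒ (2E)/3 − E + (16 + x) = 2.
Multiply by 6: 2·(2E) − 3·(2E) + 6·(16 + x) = 12, i.e. 96 + 6x − (96 + 4x) = 12.
Collecting terms: 2x = 12, so x = 6.
Then 2E = 96 + 4·6 = 120, so E = 60, V = 2E/3 = 40, F = 16 + 6 = 22.

40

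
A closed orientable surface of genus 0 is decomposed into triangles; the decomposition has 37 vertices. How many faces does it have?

70

χ = 2 − 2·0 = 2, and every face is a triangle so 3F = 2E.
V − E + F = 2 with E = 3F/2 gives 37 − (3/2 − 1)·F = 2, so F = 70 and E = 105.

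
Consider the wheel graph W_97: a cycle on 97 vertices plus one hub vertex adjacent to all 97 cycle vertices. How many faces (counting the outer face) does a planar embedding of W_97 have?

W_97 has V = 97 + 1 = 98 vertices and E = 2·97 = 194 edges.
By Euler's formula F = 2 − V + E = 2 − 98 + 194 = 98.

98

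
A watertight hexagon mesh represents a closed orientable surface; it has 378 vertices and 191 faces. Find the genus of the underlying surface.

Every face is a hexagon, so 2E = 6·191 = 1146, giving E = 573.
χ = V − E + F = 378 − 573 + 191 = -4.
For a closed orientable surface χ = 2 − 2g, so g = (2 − (-4))/2 = 3.

3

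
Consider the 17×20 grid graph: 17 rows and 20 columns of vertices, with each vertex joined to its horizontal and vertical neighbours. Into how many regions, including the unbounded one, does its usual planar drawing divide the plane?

The grid has V = 17·20 = 340 vertices and E = 17·19 + 20·16 = 643 edges.
F = 2 − V + E = 2 − 340 + 643 = 305.

305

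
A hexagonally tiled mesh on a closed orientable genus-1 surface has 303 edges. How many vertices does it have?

χ = 2 − 2·1 = 0, and every face is a hexagon so 6F = 2E.
F = 2E/6 = 101. Then V = 0 + E − F = 0 + 303 − 101 = 202.

202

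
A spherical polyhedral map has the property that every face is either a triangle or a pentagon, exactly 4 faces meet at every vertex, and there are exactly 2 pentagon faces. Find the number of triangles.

Let x be the number of triangles; then F = 2 + x.
Edge–face incidences: 2E = 5·2 + 3·x = 10 + 3x.
Every vertex has degree 4, so 4V = 2E.
Euler: V − E + F = 2 ⇒ (2E)/4 − E + (2 + x) = 2.
Multiply by 8: 2·(2E) − 4·(2E) + 8·(2 + x) = 16, i.e. 16 + 8x − 2·(10 + 3x) = 16.
Collecting terms: 2x − 4 = 16, so 2x = 20, so x = 10.
Then 2E = 10 + 3·10 = 40, so E = 20, V = 2E/4 = 10, F = 2 + 10 = 12.

10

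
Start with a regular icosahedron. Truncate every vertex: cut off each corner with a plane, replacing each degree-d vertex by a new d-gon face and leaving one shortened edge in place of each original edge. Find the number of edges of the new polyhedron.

90

The base solid has V = 12, E = 30, F = 20.
Truncation replaces each original edge-end by a new vertex, so V′ = 2E = 60.
Each original edge survives, and each old vertex of degree d contributes d new edges; summing degrees gives Σd = 2E, so E′ = E + 2E = 3E = 90.
Each original face survives and each original vertex becomes one new face: F′ = F + V = 32.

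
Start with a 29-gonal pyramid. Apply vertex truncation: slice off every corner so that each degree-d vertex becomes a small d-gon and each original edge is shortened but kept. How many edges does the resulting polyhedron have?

174

The base solid has V = 30, E = 58, F = 30.
Truncation replaces each original edge-end by a new vertex, so V′ = 2E = 116.
Each original edge survives, and each old vertex of degree d contributes d new edges; summing degrees gives Σd = 2E, so E′ = E + 2E = 3E = 174.
Each original face survives and each original vertex becomes one new face: F′ = F + V = 60.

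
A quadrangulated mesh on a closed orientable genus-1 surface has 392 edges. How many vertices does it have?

196

χ = 2 − 2·1 = 0, and every face is a square so 4F = 2E.
F = 2E/4 = 196. Then V = 0 + E − F = 0 + 392 − 196 = 196.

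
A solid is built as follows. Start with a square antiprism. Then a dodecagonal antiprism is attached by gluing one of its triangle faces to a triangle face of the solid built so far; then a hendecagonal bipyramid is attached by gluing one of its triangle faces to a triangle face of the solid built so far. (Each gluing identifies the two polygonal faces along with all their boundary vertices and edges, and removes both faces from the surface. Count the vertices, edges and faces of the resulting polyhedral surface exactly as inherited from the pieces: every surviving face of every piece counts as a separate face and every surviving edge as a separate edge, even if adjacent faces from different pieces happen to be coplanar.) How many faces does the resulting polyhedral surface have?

54

A square antiprism: V=8, E=16, F=10.
Attach a dodecagonal antiprism (V=24, E=48, F=26) along a 3-gon: merge 3 vertices and 3 edges, delete both glued faces → V=29, E=61, F=34.
Attach a hendecagonal bipyramid (V=13, E=33, F=22) along a 3-gon: merge 3 vertices and 3 edges, delete both glued faces → V=39, E=91, F=54.
Check: V − E + F = 39 − 91 + 54 = 2.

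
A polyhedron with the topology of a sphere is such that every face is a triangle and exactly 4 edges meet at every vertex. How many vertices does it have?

Each face has 3 edges and each edge borders two faces, so 2E = 3F.
Each vertex has degree 4, so 4V = 2E and hence V = 3F/4.
Euler: V − E + F = 2 ⇒ (3F/4) − (3F/2) + F = 2.
Multiply by 8: (6 − 12 + 8)F = 16, i.e. 2F = 16.
So F = 8, E = 3·8/2 = 12, V = 3·8/4 = 6.

6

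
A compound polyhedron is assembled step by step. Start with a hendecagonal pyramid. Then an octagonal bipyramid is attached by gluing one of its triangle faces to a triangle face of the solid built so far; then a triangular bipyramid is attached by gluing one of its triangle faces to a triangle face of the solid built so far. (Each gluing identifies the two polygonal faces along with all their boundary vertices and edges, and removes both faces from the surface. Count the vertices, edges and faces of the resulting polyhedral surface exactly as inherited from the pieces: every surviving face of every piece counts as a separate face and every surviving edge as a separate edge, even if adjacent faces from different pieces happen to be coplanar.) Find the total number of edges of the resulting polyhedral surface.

A hendecagonal pyramid: V=12, E=22, F=12.
Attach an octagonal bipyramid (V=10, E=24, F=16) along a 3-gon: merge 3 vertices and 3 edges, delete both glued faces → V=19, E=43, F=26.
Attach a triangular bipyramid (V=5, E=9, F=6) along a 3-gon: merge 3 vertices and 3 edges, delete both glued faces → V=21, E=49, F=30.
Check: V − E + F = 21 − 49 + 30 = 2.

49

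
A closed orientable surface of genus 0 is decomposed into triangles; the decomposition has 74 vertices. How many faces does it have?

χ = 2 − 2·0 = 2, and every face is a triangle so 3F = 2E.
V − E + F = 2 with E = 3F/2 gives 74 − (3/2 − 1)·F = 2, so F = 144 and E = 216.

144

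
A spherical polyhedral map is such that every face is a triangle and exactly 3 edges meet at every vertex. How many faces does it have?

Each face has 3 edges and each edge borders two faces, so 2E = 3F.
Each vertex has degree 3, so 3V = 2E and hence V = 3F/3.
Euler: V − E + F = 2 ⇒ (3F/3) − (3F/2) + F = 2.
Multiply by 6: (6 − 9 + 6)F = 12, i.e. 3F = 12.
So F = 4, E = 3·4/2 = 6, V = 3·4/3 = 4.

4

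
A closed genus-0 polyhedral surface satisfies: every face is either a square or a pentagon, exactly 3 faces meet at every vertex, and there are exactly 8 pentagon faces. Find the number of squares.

Let x be the number of squares; then F = 8 + x.
Edge–face incidences: 2E = 5·8 + 4·x = 40 + 4x.
Every vertex has degree 3, so 3V = 2E.
Euler: V − E + F = 2 ⇒ (2E)/3 − E + (8 + x) = 2.
Multiply by 6: 2·(2E) − 3·(2E) + 6·(8 + x) = 12, i.e. 48 + 6x − (40 + 4x) = 12.
Collecting terms: 2x + 8 = 12, so 2x = 4, so x = 2.
Then 2E = 40 + 4·2 = 48, so E = 24, V = 2E/3 = 16, F = 8 + 2 = 10.

2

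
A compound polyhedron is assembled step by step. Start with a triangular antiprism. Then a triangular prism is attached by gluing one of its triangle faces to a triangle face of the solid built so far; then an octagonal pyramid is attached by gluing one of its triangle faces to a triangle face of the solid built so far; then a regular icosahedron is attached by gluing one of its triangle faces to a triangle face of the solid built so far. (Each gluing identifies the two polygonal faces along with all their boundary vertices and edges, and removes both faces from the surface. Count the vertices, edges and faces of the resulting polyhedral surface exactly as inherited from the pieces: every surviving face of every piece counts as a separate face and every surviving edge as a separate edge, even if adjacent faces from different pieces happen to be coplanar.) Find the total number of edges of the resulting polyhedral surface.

A triangular antiprism: V=6, E=12, F=8.
Attach a triangular prism (V=6, E=9, F=5) along a 3-gon: merge 3 vertices and 3 edges, delete both glued faces → V=9, E=18, F=11.
Attach an octagonal pyramid (V=9, E=16, F=9) along a 3-gon: merge 3 vertices and 3 edges, delete both glued faces → V=15, E=31, F=18.
Attach a regular icosahedron (V=12, E=30, F=20) along a 3-gon: merge 3 vertices and 3 edges, delete both glued faces → V=24, E=58, F=36.
Check: V − E + F = 24 − 58 + 36 = 2.

58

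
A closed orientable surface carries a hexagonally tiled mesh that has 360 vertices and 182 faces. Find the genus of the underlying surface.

Every face is a hexagon, so 2E = 6·182 = 1092, giving E = 546.
χ = V − E + F = 360 − 546 + 182 = -4.
For a closed orientable surface χ = 2 − 2g, so g = (2 − (-4))/2 = 3.

3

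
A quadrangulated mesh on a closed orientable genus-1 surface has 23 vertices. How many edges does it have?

46

χ = 2 − 2·1 = 0, and every face is a square so 4F = 2E.
V − E + F = 0 with E = 4F/2 gives 23 − (4/2 − 1)·F = 0, so F = 23 and E = 46.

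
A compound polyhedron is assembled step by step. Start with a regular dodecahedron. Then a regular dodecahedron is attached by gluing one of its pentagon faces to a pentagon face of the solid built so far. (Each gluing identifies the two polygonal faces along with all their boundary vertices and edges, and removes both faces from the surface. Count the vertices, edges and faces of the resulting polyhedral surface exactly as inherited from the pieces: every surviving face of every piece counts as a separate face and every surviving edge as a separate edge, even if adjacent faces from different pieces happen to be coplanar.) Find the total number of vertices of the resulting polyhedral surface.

35

A regular dodecahedron: V=20, E=30, F=12.
Attach a regular dodecahedron (V=20, E=30, F=12) along a 5-gon: merge 5 vertices and 5 edges, delete both glued faces → V=35, E=55, F=22.
Check: V − E + F = 35 − 55 + 22 = 2.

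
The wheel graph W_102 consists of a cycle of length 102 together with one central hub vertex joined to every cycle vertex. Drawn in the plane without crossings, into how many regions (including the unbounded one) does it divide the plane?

103

W_102 has V = 102 + 1 = 103 vertices and E = 2·102 = 204 edges.
By Euler's formula F = 2 − V + E = 2 − 103 + 204 = 103.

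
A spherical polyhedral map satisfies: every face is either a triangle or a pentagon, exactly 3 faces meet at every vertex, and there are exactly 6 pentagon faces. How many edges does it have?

Let x be the number of triangles; then F = 6 + x.
Edge–face incidences: 2E = 5·6 + 3·x = 30 + 3x.
Every vertex has degree 3, so 3V = 2E.
Euler: V − E + F = 2 ⇒ (2E)/3 − E + (6 + x) = 2.
Multiply by 6: 2·(2E) − 3·(2E) + 6·(6 + x) = 12, i.e. 36 + 6x − (30 + 3x) = 12.
Collecting terms: 3x + 6 = 12, so 3x = 6, so x = 2.
Then 2E = 30 + 3·2 = 36, so E = 18, V = 2E/3 = 12, F = 6 + 2 = 8.

18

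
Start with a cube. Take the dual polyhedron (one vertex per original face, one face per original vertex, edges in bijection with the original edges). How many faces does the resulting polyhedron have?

8

The base solid has V = 8, E = 12, F = 6.
The dual swaps V and F and preserves E: V′ = F = 6, E′ = E = 12, F′ = V = 8.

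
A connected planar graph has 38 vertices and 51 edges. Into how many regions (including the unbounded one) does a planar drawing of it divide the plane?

15

Euler's formula for a connected plane graph: V − E + F = 2, so F = 2 − 38 + 51 = 15.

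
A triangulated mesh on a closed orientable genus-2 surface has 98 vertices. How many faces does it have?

χ = 2 − 2·2 = -2, and every face is a triangle so 3F = 2E.
V − E + F = -2 with E = 3F/2 gives 98 − (3/2 − 1)·F = -2, so F = 200 and E = 300.

200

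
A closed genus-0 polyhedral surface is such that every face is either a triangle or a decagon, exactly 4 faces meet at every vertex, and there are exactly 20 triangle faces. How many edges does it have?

Let x be the number of decagons; then F = 20 + x.
Edge–face incidences: 2E = 3·20 + 10·x = 60 + 10x.
Every vertex has degree 4, so 4V = 2E.
Euler: V − E + F = 2 ⇒ (2E)/4 − E + (20 + x) = 2.
Multiply by 8: 2·(2E) − 4·(2E) + 8·(20 + x) = 16, i.e. 160 + 8x − 2·(60 + 10x) = 16.
Collecting terms: −12x + 40 = 16, so −12x = −24, so x = 2.
Then 2E = 60 + 10·2 = 80, so E = 40, V = 2E/4 = 20, F = 20 + 2 = 22.

40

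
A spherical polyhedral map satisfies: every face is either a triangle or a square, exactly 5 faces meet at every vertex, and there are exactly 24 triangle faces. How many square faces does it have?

Let x be the number of squares; then F = 24 + x.
Edge–face incidences: 2E = 3·24 + 4·x = 72 + 4x.
Every vertex has degree 5, so 5V = 2E.
Euler: V − E + F = 2 ⇒ (2E)/5 − E + (24 + x) = 2.
Multiply by 10: 2·(2E) − 5·(2E) + 10·(24 + x) = 20, i.e. 240 + 10x − 3·(72 + 4x) = 20.
Collecting terms: −2x + 24 = 20, so −2x = −4, so x = 2.
Then 2E = 72 + 4·2 = 80, so E = 40, V = 2E/5 = 16, F = 24 + 2 = 26.

2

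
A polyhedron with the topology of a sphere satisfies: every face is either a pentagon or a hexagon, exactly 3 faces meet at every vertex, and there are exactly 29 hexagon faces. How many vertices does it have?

78

Let x be the number of pentagons; then F = 29 + x.
Edge–face incidences: 2E = 6·29 + 5·x = 174 + 5x.
Every vertex has degree 3, so 3V = 2E.
Euler: V − E + F = 2 ⇒ (2E)/3 − E + (29 + x) = 2.
Multiply by 6: 2·(2E) − 3·(2E) + 6·(29 + x) = 12, i.e. 174 + 6x − (174 + 5x) = 12.
Collecting terms: x = 12.
Then 2E = 174 + 5·12 = 234, so E = 117, V = 2E/3 = 78, F = 29 + 12 = 41.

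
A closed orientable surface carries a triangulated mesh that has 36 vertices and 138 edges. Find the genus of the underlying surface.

Every face is a triangle and each edge borders two faces, so 3F = 2·138, giving F = 92.
χ = V − E + F = 36 − 138 + 92 = -10.
For a closed orientable surface χ = 2 − 2g, so g = (2 − (-10))/2 = 6.

6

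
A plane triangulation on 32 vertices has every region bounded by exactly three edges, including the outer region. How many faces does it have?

In a plane triangulation 3F = 2E and V − E + F = 2, so F = 2V − 4 = 2·32 − 4 = 60.

60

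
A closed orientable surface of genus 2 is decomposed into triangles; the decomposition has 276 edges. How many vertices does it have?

90

χ = 2 − 2·2 = -2, and every face is a triangle so 3F = 2E.
F = 2E/3 = 184. Then V = -2 + E − F = -2 + 276 − 184 = 90.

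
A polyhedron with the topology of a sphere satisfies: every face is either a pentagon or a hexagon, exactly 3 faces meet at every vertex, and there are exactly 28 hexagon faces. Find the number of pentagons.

Let x be the number of pentagons; then F = 28 + x.
Edge–face incidences: 2E = 6·28 + 5·x = 168 + 5x.
Every vertex has degree 3, so 3V = 2E.
Euler: V − E + F = 2 ⇒ (2E)/3 − E + (28 + x) = 2.
Multiply by 6: 2·(2E) − 3·(2E) + 6·(28 + x) = 12, i.e. 168 + 6x − (168 + 5x) = 12.
Collecting terms: x = 12.
Then 2E = 168 + 5·12 = 228, so E = 114, V = 2E/3 = 76, F = 28 + 12 = 40.

12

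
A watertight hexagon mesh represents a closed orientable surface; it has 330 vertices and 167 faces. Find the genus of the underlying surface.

3

Every face is a hexagon, so 2E = 6·167 = 1002, giving E = 501.
χ = V − E + F = 330 − 501 + 167 = -4.
For a closed orientable surface χ = 2 − 2g, so g = (2 − (-4))/2 = 3.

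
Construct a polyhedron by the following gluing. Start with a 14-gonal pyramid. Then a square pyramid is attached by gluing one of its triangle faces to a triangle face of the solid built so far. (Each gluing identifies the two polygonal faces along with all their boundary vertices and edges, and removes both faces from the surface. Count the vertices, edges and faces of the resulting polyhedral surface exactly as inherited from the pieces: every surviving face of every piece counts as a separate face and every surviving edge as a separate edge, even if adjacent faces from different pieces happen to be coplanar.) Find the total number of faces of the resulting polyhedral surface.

A 14-gonal pyramid: V=15, E=28, F=15.
Attach a square pyramid (V=5, E=8, F=5) along a 3-gon: merge 3 vertices and 3 edges, delete both glued faces → V=17, E=33, F=18.
Check: V − E + F = 17 − 33 + 18 = 2.

18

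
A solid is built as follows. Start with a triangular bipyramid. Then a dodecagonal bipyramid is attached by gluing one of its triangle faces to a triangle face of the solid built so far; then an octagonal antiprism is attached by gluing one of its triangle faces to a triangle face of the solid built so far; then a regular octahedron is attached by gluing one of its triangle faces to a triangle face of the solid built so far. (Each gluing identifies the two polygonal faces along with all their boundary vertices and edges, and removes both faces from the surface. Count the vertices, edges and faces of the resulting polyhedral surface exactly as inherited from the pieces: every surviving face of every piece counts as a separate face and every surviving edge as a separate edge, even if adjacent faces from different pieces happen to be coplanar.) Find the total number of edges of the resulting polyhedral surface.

A triangular bipyramid: V=5, E=9, F=6.
Attach a dodecagonal bipyramid (V=14, E=36, F=24) along a 3-gon: merge 3 vertices and 3 edges, delete both glued faces → V=16, E=42, F=28.
Attach an octagonal antiprism (V=16, E=32, F=18) along a 3-gon: merge 3 vertices and 3 edges, delete both glued faces → V=29, E=71, F=44.
Attach a regular octahedron (V=6, E=12, F=8) along a 3-gon: merge 3 vertices and 3 edges, delete both glued faces → V=32, E=80, F=50.
Check: V − E + F = 32 − 80 + 50 = 2.

80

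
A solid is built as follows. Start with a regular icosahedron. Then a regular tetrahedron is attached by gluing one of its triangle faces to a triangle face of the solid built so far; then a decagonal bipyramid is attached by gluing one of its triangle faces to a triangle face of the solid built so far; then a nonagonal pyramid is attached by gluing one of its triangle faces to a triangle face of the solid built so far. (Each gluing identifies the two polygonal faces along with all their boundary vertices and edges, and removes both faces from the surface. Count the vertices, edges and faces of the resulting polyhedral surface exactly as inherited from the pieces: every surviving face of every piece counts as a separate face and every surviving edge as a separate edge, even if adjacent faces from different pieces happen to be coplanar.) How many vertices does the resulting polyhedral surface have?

A regular icosahedron: V=12, E=30, F=20.
Attach a regular tetrahedron (V=4, E=6, F=4) along a 3-gon: merge 3 vertices and 3 edges, delete both glued faces → V=13, E=33, F=22.
Attach a decagonal bipyramid (V=12, E=30, F=20) along a 3-gon: merge 3 vertices and 3 edges, delete both glued faces → V=22, E=60, F=40.
Attach a nonagonal pyramid (V=10, E=18, F=10) along a 3-gon: merge 3 vertices and 3 edges, delete both glued faces → V=29, E=75, F=48.
Check: V − E + F = 29 − 75 + 48 = 2.

29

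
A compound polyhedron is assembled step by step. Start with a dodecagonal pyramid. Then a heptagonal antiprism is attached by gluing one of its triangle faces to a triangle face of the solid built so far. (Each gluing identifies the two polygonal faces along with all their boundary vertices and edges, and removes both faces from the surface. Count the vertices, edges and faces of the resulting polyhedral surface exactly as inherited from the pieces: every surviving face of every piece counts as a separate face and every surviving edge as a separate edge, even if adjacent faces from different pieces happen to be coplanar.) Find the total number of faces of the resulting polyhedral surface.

27

A dodecagonal pyramid: V=13, E=24, F=13.
Attach a heptagonal antiprism (V=14, E=28, F=16) along a 3-gon: merge 3 vertices and 3 edges, delete both glued faces → V=24, E=49, F=27.
Check: V − E + F = 24 − 49 + 27 = 2.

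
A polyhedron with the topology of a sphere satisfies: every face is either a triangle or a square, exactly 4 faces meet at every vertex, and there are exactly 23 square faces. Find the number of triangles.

Let x be the number of triangles; then F = 23 + x.
Edge–face incidences: 2E = 4·23 + 3·x = 92 + 3x.
Every vertex has degree 4, so 4V = 2E.
Euler: V − E + F = 2 ⇒ (2E)/4 − E + (23 + x) = 2.
Multiply by 8: 2·(2E) − 4·(2E) + 8·(23 + x) = 16, i.e. 184 + 8x − 2·(92 + 3x) = 16.
Collecting terms: 2x = 16, so x = 8.
Then 2E = 92 + 3·8 = 116, so E = 58, V = 2E/4 = 29, F = 23 + 8 = 31.

8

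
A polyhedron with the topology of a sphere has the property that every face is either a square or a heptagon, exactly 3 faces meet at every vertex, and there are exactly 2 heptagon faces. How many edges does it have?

Let x be the number of squares; then F = 2 + x.
Edge–face incidences: 2E = 7·2 + 4·x = 14 + 4x.
Every vertex has degree 3, so 3V = 2E.
Euler: V − E + F = 2 ⇒ (2E)/3 − E + (2 + x) = 2.
Multiply by 6: 2·(2E) − 3·(2E) + 6·(2 + x) = 12, i.e. 12 + 6x − (14 + 4x) = 12.
Collecting terms: 2x − 2 = 12, so 2x = 14, so x = 7.
Then 2E = 14 + 4·7 = 42, so E = 21, V = 2E/3 = 14, F = 2 + 7 = 9.

21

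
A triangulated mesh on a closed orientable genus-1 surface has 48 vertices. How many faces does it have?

χ = 2 − 2·1 = 0, and every face is a triangle so 3F = 2E.
V − E + F = 0 with E = 3F/2 gives 48 − (3/2 − 1)·F = 0, so F = 96 and E = 144.

96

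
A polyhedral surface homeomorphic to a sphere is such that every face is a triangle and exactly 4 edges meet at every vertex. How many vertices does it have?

6

Each face has 3 edges and each edge borders two faces, so 2E = 3F.
Each vertex has degree 4, so 4V = 2E and hence V = 3F/4.
Euler: V − E + F = 2 ⇒ (3F/4) − (3F/2) + F = 2.
Multiply by 8: (6 − 12 + 8)F = 16, i.e. 2F = 16.
So F = 8, E = 3·8/2 = 12, V = 3·8/4 = 6.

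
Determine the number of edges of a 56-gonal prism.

168

A prism on an n-gon has two n-gon bases and n rectangular sides: V = 2·56 = 112, E = 3·56 = 168, F = 56 + 2 = 58.
Check: V − E + F = 112 − 168 + 58 = 2.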